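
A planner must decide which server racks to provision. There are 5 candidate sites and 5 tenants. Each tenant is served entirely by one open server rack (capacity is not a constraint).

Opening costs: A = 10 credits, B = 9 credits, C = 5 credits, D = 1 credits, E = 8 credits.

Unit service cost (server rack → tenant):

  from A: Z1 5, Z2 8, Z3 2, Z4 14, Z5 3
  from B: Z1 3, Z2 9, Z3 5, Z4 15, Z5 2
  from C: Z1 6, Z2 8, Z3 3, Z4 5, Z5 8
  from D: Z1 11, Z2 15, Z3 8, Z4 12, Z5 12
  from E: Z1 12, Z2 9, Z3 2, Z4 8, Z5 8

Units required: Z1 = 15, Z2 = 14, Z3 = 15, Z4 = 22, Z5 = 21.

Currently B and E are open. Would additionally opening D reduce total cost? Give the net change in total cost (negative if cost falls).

Current service cost with {B, E}: 419.
Adding D: each tenant re-picks its cheapest; new service cost 419, saving 0.
Extra fixed cost: 1. Net change = 1 − 0 = 1.
(Totals: 436 → 437.)

No — net change +1 (cost rises by 1).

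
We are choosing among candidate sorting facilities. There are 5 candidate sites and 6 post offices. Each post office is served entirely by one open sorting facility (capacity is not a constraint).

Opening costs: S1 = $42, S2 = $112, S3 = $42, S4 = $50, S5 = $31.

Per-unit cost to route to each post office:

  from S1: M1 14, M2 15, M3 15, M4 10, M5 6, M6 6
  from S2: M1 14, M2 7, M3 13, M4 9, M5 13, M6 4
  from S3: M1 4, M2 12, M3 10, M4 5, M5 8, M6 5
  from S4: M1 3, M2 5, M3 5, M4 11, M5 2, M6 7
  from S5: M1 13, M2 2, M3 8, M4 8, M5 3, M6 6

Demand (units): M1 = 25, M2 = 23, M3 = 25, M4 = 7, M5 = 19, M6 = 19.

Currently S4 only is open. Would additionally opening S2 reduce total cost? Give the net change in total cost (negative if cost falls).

No — net change +41 (cost rises by 41).

Current service cost with {S4}: 563.
Adding S2: each post office re-picks its cheapest; new service cost 492, saving 71.
Extra fixed cost: 112. Net change = 112 − 71 = 41.
(Totals: 613 → 654.)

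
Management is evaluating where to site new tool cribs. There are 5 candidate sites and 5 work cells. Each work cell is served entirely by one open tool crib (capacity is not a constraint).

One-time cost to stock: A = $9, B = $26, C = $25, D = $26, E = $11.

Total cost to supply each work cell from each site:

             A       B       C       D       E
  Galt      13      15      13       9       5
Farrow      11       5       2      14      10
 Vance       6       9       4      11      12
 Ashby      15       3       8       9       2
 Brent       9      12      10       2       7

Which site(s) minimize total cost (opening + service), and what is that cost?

Open E only; minimum total cost 47.

For any fixed open set, each work cell goes to its cheapest open site; total = fixed + service.
{E}: Galt→E 5, Farrow→E 10, Vance→E 12, Ashby→E 2, Brent→E 7. Service 36; fixed 11; total 47.
{A, E}: service 30 + fixed 20 = 50
{C, E}: Galt→E 5, Farrow→C 2, Vance→C 4, Ashby→E 2, Brent→E 7. Service 20; fixed 36; total 56.
{A, B, C, D, E}: Galt→E 5, Farrow→C 2, Vance→C 4, Ashby→E 2, Brent→D 2. Service 15; fixed 97; total 112.
No other subset beats 47.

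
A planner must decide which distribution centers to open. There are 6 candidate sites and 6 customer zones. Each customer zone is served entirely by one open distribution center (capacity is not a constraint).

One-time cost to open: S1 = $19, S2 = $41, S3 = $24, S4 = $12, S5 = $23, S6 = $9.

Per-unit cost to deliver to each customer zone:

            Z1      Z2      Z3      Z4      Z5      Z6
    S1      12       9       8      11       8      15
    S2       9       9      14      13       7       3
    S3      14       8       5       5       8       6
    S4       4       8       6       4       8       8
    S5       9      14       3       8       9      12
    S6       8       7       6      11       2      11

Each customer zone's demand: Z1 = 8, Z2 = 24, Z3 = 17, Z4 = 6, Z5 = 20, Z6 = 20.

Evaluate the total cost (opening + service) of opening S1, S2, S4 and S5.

Each customer zone is assigned to its cheapest site among the open ones.
{S1, S2, S4, S5}: Z1→S4 4·8=32, Z2→S4 8·24=192, Z3→S5 3·17=51, Z4→S4 4·6=24, Z5→S2 7·20=140, Z6→S2 3·20=60. Service 499; fixed 95; total 594.

Total cost: 594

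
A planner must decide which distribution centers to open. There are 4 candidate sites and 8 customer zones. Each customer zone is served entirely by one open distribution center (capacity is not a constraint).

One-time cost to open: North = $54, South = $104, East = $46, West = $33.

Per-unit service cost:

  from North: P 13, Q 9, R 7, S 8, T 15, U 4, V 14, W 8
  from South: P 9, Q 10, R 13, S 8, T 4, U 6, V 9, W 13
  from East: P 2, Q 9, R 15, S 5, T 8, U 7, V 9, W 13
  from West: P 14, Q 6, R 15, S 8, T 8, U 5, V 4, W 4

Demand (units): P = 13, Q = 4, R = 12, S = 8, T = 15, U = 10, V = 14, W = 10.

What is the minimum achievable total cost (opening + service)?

Minimum total cost: 563

For any fixed open set, each customer zone goes to its cheapest open site; total = fixed + service.
{North, East, West}: P→East 2·13=26, Q→West 6·4=24, R→North 7·12=84, S→East 5·8=40, T→East 8·15=120, U→North 4·10=40, V→West 4·14=56, W→West 4·10=40. Service 430; fixed 133; total 563.
{North, South, East, West}: P→East 2·13=26, Q→West 6·4=24, R→North 7·12=84, S→East 5·8=40, T→South 4·15=60, U→North 4·10=40, V→West 4·14=56, W→West 4·10=40. Service 370; fixed 237; total 607.
{East, West}: P→East 2·13=26, Q→West 6·4=24, R→East 15·12=180, S→East 5·8=40, T→East 8·15=120, U→West 5·10=50, V→West 4·14=56, W→West 4·10=40. Service 536; fixed 79; total 615.
{West}: service 716 + fixed 33 = 749
(All 15 nonempty subsets were checked; North, East and West is lowest.)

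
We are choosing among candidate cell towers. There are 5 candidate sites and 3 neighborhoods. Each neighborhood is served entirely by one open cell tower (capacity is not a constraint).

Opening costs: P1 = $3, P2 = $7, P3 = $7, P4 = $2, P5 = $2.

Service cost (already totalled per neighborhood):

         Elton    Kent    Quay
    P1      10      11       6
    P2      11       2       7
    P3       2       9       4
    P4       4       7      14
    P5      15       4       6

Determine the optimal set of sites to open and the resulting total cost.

Open P4 and P5; minimum total cost 18.

For any fixed open set, each neighborhood goes to its cheapest open site; total = fixed + service.
{P4, P5}: Elton→P4 4, Kent→P5 4, Quay→P5 6. Service 14; fixed 4; total 18.
{P3, P5}: service 10 + fixed 9 = 19
{P1, P4, P5}: service 14 + fixed 7 = 21
{P1, P2, P3, P4, P5}: service 8 + fixed 21 = 29
No other subset beats 18.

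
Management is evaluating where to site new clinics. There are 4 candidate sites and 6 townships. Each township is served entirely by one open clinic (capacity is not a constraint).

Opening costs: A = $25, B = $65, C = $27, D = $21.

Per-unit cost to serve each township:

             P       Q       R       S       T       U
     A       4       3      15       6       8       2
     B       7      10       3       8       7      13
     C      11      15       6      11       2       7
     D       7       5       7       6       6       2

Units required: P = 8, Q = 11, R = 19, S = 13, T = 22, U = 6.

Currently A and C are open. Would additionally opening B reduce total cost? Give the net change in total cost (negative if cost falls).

No — net change +8 (cost rises by 8).

Current service cost with {A, C}: 313.
Adding B: each township re-picks its cheapest; new service cost 256, saving 57.
Extra fixed cost: 65. Net change = 65 − 57 = 8.
(Totals: 365 → 373.)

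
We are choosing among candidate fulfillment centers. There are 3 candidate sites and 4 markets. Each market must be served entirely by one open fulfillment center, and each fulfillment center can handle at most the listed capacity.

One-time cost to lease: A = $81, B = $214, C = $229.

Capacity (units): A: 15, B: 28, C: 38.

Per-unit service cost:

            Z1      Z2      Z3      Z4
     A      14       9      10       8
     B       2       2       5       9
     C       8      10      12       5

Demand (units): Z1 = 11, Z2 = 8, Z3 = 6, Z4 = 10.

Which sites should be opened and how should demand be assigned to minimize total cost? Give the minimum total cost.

Minimum total cost: 443

Open {A, B}: Z1→B 2·11=22, Z2→B 2·8=16, Z3→B 5·6=30, Z4→A 8·10=80.
Loads: A carries 10/15, B carries 25/28. Service 148; fixed 295; total 443.
Next best feasible plan costs 509.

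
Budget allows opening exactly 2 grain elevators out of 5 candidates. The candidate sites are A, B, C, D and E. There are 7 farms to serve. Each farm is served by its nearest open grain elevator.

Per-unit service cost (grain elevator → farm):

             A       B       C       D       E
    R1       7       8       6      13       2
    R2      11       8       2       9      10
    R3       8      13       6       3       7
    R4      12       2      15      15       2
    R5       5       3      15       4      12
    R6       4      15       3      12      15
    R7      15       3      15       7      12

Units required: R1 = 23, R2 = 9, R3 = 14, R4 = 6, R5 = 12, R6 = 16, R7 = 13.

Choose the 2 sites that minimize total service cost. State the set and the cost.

With exactly 2 open, each farm uses its cheapest among the chosen.
{B, C}: R1→C 6·23=138, R2→C 2·9=18, R3→C 6·14=84, R4→B 2·6=12, R5→B 3·12=36, R6→C 3·16=48, R7→B 3·13=39. Service cost 375.
{C, D}: service cost 475
{A, B}: service cost 496
Among all 10 size-2 choices, {B, C} is lowest.

Choose B and C; total service cost 375.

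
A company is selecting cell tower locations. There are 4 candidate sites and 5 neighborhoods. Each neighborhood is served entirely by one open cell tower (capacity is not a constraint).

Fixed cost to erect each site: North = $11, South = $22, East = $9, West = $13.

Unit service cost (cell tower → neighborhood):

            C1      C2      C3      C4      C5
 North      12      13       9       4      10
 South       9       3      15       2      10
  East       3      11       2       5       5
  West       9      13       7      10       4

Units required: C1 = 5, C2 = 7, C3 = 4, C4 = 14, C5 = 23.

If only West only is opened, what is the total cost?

Each neighborhood is assigned to its cheapest site among the open ones.
{West}: C1→West 9·5=45, C2→West 13·7=91, C3→West 7·4=28, C4→West 10·14=140, C5→West 4·23=92. Service 396; fixed 13; total 409.

Total cost: 409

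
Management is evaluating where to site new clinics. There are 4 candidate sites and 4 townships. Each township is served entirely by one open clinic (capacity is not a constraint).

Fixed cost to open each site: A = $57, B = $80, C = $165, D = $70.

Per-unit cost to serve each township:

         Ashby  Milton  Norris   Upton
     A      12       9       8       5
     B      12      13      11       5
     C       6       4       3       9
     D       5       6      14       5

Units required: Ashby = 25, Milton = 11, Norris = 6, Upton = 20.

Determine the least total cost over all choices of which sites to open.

For any fixed open set, each township goes to its cheapest open site; total = fixed + service.
{D}: Ashby→D 5·25=125, Milton→D 6·11=66, Norris→D 14·6=84, Upton→D 5·20=100. Service 375; fixed 70; total 445.
{A, D}: Ashby→D 5·25=125, Milton→D 6·11=66, Norris→A 8·6=48, Upton→A 5·20=100. Service 339; fixed 127; total 466.
{B, D}: Ashby→D 5·25=125, Milton→D 6·11=66, Norris→B 11·6=66, Upton→B 5·20=100. Service 357; fixed 150; total 507.
{A, B, C, D}: service 287 + fixed 372 = 659
No other subset beats 445.

Minimum total cost: 445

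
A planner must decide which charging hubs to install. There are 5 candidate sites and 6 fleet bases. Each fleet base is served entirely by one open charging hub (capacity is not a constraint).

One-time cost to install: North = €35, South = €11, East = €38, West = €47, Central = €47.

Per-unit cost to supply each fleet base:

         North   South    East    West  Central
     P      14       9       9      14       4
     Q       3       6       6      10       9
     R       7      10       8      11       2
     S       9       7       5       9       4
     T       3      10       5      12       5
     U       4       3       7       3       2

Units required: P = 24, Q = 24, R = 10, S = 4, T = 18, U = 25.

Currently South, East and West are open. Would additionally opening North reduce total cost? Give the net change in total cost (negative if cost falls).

Current service cost with {South, East, West}: 625.
Adding North: each fleet base re-picks its cheapest; new service cost 507, saving 118.
Extra fixed cost: 35. Net change = 35 − 118 = -83.
(Totals: 721 → 638.)

Yes — net change −83 (cost falls by 83).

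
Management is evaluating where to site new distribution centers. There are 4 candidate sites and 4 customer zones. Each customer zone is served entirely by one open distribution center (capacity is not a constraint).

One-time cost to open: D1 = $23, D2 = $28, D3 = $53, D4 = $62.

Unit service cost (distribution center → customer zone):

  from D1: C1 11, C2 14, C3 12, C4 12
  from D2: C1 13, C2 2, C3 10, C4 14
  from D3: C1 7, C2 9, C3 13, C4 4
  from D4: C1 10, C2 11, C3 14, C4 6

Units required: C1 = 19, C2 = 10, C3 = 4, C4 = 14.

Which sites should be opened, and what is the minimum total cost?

Open D2 and D3; minimum total cost 330.

For any fixed open set, each customer zone goes to its cheapest open site; total = fixed + service.
{D2, D3}: C1→D3 7·19=133, C2→D2 2·10=20, C3→D2 10·4=40, C4→D3 4·14=56. Service 249; fixed 81; total 330.
{D1, D2, D3}: C1→D3 7·19=133, C2→D2 2·10=20, C3→D2 10·4=40, C4→D3 4·14=56. Service 249; fixed 104; total 353.
{D3}: C1→D3 7·19=133, C2→D3 9·10=90, C3→D3 13·4=52, C4→D3 4·14=56. Service 331; fixed 53; total 384.
{D1, D2, D3, D4}: C1→D3 7·19=133, C2→D2 2·10=20, C3→D2 10·4=40, C4→D3 4·14=56. Service 249; fixed 166; total 415.
(All 15 nonempty subsets were checked; D2 and D3 is lowest.)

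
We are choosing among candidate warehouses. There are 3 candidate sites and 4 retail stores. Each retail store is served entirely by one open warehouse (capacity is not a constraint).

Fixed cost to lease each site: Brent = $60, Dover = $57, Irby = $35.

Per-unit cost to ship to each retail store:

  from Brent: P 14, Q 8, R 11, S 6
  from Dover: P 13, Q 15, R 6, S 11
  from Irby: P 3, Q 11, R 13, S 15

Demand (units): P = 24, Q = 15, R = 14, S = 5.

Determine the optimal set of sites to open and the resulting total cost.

For any fixed open set, each retail store goes to its cheapest open site; total = fixed + service.
{Brent, Dover, Irby}: P→Irby 3·24=72, Q→Brent 8·15=120, R→Dover 6·14=84, S→Brent 6·5=30. Service 306; fixed 152; total 458.
{Dover, Irby}: service 376 + fixed 92 = 468
{Brent, Irby}: service 376 + fixed 95 = 471
{Irby}: P→Irby 3·24=72, Q→Irby 11·15=165, R→Irby 13·14=182, S→Irby 15·5=75. Service 494; fixed 35; total 529.
No other subset beats 458.

Open Brent, Dover and Irby; minimum total cost 458.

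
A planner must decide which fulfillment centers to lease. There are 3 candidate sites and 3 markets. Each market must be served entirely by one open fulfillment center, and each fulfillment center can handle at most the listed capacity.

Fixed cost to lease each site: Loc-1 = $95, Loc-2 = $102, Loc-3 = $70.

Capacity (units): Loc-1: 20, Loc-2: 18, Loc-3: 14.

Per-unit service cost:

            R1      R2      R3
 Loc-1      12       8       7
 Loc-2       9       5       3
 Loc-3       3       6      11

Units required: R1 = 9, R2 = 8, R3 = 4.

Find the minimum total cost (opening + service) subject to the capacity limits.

Open {Loc-2, Loc-3}: R1→Loc-3 3·9=27, R2→Loc-2 5·8=40, R3→Loc-2 3·4=12.
Loads: Loc-2 carries 12/18, Loc-3 carries 9/14. Service 79; fixed 172; total 251.
Next best feasible plan costs 283.

Minimum total cost: 251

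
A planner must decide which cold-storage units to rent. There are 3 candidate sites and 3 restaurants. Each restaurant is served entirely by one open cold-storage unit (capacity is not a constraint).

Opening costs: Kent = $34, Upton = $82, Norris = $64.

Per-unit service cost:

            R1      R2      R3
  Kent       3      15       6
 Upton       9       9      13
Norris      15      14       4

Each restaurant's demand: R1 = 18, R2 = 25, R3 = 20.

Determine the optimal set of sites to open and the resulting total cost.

Open Kent and Upton; minimum total cost 515.

For any fixed open set, each restaurant goes to its cheapest open site; total = fixed + service.
{Kent, Upton}: R1→Kent 3·18=54, R2→Upton 9·25=225, R3→Kent 6·20=120. Service 399; fixed 116; total 515.
{Kent, Upton, Norris}: R1→Kent 3·18=54, R2→Upton 9·25=225, R3→Norris 4·20=80. Service 359; fixed 180; total 539.
{Kent, Norris}: R1→Kent 3·18=54, R2→Norris 14·25=350, R3→Norris 4·20=80. Service 484; fixed 98; total 582.
{Kent}: service 549 + fixed 34 = 583
(All 7 nonempty subsets were checked; Kent and Upton is lowest.)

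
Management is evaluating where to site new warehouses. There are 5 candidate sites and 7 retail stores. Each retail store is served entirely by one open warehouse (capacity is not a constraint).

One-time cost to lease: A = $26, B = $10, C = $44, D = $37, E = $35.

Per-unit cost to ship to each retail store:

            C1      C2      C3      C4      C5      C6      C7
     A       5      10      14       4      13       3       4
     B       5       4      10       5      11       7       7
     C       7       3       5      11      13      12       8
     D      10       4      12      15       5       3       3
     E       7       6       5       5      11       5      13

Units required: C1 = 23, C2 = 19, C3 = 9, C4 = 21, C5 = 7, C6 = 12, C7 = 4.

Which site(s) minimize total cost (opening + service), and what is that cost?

Open A, C and D; minimum total cost 491.

For any fixed open set, each retail store goes to its cheapest open site; total = fixed + service.
{A, C, D}: C1→A 5·23=115, C2→C 3·19=57, C3→C 5·9=45, C4→A 4·21=84, C5→D 5·7=35, C6→A 3·12=36, C7→D 3·4=12. Service 384; fixed 107; total 491.
{B, C, D}: service 405 + fixed 91 = 496
{A, B, C, D}: service 384 + fixed 117 = 501
{A, B, C, D, E}: C1→A 5·23=115, C2→C 3·19=57, C3→C 5·9=45, C4→A 4·21=84, C5→D 5·7=35, C6→A 3·12=36, C7→D 3·4=12. Service 384; fixed 152; total 536.
No other subset beats 491.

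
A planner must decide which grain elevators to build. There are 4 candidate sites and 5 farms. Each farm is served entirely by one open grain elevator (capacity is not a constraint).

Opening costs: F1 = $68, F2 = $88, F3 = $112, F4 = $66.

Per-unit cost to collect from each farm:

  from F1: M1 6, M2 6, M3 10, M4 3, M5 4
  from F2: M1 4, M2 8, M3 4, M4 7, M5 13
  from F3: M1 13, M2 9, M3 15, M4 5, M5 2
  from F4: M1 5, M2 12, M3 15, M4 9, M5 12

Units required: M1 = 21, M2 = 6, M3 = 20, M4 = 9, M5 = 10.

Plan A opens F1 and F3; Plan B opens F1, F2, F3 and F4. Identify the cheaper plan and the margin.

Plan B is cheaper by 8.

Plan A: {F1, F3}: M1→F1 6·21=126, M2→F1 6·6=36, M3→F1 10·20=200, M4→F1 3·9=27, M5→F3 2·10=20. Service 409; fixed 180; total 589.
Plan B: {F1, F2, F3, F4}: M1→F2 4·21=84, M2→F1 6·6=36, M3→F2 4·20=80, M4→F1 3·9=27, M5→F3 2·10=20. Service 247; fixed 334; total 581.
Difference: |589 − 581| = 8.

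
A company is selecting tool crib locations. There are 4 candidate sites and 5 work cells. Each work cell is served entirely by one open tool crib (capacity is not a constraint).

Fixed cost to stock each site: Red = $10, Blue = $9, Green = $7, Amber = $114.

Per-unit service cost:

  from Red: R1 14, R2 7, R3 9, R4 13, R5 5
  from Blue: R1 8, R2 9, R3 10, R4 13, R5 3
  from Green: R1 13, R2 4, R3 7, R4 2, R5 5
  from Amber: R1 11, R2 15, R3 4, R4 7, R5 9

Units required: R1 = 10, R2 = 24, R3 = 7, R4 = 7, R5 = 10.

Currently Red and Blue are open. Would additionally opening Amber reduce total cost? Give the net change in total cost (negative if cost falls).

No — net change +37 (cost rises by 37).

Current service cost with {Red, Blue}: 432.
Adding Amber: each work cell re-picks its cheapest; new service cost 355, saving 77.
Extra fixed cost: 114. Net change = 114 − 77 = 37.
(Totals: 451 → 488.)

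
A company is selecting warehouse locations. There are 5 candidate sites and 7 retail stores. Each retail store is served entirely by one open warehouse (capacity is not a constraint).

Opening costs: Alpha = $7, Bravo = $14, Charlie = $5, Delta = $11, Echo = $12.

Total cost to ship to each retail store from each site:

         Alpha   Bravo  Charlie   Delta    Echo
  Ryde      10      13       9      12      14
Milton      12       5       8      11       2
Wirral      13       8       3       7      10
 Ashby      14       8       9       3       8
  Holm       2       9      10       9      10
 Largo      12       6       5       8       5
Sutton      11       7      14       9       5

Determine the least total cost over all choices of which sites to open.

For any fixed open set, each retail store goes to its cheapest open site; total = fixed + service.
{Alpha, Charlie, Echo}: Ryde→Charlie 9, Milton→Echo 2, Wirral→Charlie 3, Ashby→Echo 8, Holm→Alpha 2, Largo→Charlie 5, Sutton→Echo 5. Service 34; fixed 24; total 58.
{Alpha, Charlie}: service 47 + fixed 12 = 59
{Charlie, Echo}: Ryde→Charlie 9, Milton→Echo 2, Wirral→Charlie 3, Ashby→Echo 8, Holm→Charlie 10, Largo→Charlie 5, Sutton→Echo 5. Service 42; fixed 17; total 59.
{Alpha, Bravo, Charlie, Delta, Echo}: service 29 + fixed 49 = 78
No other subset beats 58.

Minimum total cost: 58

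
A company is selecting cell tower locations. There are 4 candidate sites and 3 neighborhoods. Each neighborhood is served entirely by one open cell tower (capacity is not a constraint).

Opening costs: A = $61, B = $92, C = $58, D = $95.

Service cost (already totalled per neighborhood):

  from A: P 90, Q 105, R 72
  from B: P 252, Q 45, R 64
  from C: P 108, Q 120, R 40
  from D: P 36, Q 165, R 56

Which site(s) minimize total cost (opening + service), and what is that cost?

Open B and D; minimum total cost 324.

For any fixed open set, each neighborhood goes to its cheapest open site; total = fixed + service.
{B, D}: P→D 36, Q→B 45, R→D 56. Service 137; fixed 187; total 324.
{C}: service 268 + fixed 58 = 326
{A}: service 267 + fixed 61 = 328
{A, B, C, D}: service 121 + fixed 306 = 427
(All 15 nonempty subsets were checked; B and D is lowest.)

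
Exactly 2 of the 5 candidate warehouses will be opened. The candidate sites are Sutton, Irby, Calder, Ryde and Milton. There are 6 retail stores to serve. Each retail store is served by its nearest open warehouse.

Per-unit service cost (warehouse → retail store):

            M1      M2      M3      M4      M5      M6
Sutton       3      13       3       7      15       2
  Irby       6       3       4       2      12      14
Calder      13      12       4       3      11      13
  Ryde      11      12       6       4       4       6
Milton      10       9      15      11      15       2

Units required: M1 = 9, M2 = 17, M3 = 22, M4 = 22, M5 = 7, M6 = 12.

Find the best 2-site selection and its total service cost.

Choose Sutton and Irby; total service cost 296.

With exactly 2 open, each retail store uses its cheapest among the chosen.
{Sutton, Irby}: M1→Sutton 3·9=27, M2→Irby 3·17=51, M3→Sutton 3·22=66, M4→Irby 2·22=44, M5→Irby 12·7=84, M6→Sutton 2·12=24. Service cost 296.
{Irby, Ryde}: service cost 337
{Irby, Milton}: service cost 345
Among all 10 size-2 choices, {Sutton, Irby} is lowest.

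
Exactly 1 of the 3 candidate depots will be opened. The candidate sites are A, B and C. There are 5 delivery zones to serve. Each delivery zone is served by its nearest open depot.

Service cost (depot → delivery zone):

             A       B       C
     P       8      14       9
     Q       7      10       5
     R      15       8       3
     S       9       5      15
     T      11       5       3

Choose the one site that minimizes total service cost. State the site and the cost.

Choose C only; total service cost 35.

With exactly 1 open, each delivery zone uses its cheapest among the chosen.
{C}: P→C 9, Q→C 5, R→C 3, S→C 15, T→C 3. Service cost 35.
{B}: service cost 42
{A}: service cost 50
Among all 3 size-1 choices, {C} is lowest.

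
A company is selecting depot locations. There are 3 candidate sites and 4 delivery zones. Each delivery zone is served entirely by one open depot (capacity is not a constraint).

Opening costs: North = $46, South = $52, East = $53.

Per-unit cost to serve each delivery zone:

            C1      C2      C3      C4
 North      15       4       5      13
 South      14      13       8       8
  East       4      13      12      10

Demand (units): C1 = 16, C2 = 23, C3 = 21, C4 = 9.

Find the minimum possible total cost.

Minimum total cost: 450

For any fixed open set, each delivery zone goes to its cheapest open site; total = fixed + service.
{North, East}: C1→East 4·16=64, C2→North 4·23=92, C3→North 5·21=105, C4→East 10·9=90. Service 351; fixed 99; total 450.
{North, South, East}: C1→East 4·16=64, C2→North 4·23=92, C3→North 5·21=105, C4→South 8·9=72. Service 333; fixed 151; total 484.
{North, South}: C1→South 14·16=224, C2→North 4·23=92, C3→North 5·21=105, C4→South 8·9=72. Service 493; fixed 98; total 591.
{North}: service 554 + fixed 46 = 600
No other subset beats 450.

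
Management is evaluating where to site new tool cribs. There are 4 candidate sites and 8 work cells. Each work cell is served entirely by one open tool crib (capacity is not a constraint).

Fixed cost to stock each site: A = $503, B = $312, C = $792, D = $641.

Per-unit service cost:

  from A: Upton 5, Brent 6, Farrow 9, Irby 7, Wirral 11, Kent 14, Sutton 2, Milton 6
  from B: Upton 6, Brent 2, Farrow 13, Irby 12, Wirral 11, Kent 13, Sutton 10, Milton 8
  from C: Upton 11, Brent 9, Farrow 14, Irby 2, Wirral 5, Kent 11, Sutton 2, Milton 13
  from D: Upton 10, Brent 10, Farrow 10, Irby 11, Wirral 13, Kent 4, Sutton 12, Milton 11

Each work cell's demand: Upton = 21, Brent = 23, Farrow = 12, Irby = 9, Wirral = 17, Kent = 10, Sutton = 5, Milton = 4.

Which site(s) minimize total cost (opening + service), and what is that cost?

Open B only; minimum total cost 1147.

For any fixed open set, each work cell goes to its cheapest open site; total = fixed + service.
{B}: Upton→B 6·21=126, Brent→B 2·23=46, Farrow→B 13·12=156, Irby→B 12·9=108, Wirral→B 11·17=187, Kent→B 13·10=130, Sutton→B 10·5=50, Milton→B 8·4=32. Service 835; fixed 312; total 1147.
{A}: Upton→A 5·21=105, Brent→A 6·23=138, Farrow→A 9·12=108, Irby→A 7·9=63, Wirral→A 11·17=187, Kent→A 14·10=140, Sutton→A 2·5=10, Milton→A 6·4=24. Service 775; fixed 503; total 1278.
{A, B}: Upton→A 5·21=105, Brent→B 2·23=46, Farrow→A 9·12=108, Irby→A 7·9=63, Wirral→A 11·17=187, Kent→B 13·10=130, Sutton→A 2·5=10, Milton→A 6·4=24. Service 673; fixed 815; total 1488.
{A, B, C, D}: Upton→A 5·21=105, Brent→B 2·23=46, Farrow→A 9·12=108, Irby→C 2·9=18, Wirral→C 5·17=85, Kent→D 4·10=40, Sutton→A 2·5=10, Milton→A 6·4=24. Service 436; fixed 2248; total 2684.
No other subset beats 1147.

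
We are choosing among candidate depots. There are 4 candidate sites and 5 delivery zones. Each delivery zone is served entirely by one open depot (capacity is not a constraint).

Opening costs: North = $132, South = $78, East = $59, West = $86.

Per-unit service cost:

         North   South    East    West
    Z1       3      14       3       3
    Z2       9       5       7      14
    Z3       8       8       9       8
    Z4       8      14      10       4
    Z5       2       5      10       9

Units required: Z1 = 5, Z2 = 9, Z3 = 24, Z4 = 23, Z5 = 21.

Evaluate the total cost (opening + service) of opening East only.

Total cost: 793

Each delivery zone is assigned to its cheapest site among the open ones.
{East}: Z1→East 3·5=15, Z2→East 7·9=63, Z3→East 9·24=216, Z4→East 10·23=230, Z5→East 10·21=210. Service 734; fixed 59; total 793.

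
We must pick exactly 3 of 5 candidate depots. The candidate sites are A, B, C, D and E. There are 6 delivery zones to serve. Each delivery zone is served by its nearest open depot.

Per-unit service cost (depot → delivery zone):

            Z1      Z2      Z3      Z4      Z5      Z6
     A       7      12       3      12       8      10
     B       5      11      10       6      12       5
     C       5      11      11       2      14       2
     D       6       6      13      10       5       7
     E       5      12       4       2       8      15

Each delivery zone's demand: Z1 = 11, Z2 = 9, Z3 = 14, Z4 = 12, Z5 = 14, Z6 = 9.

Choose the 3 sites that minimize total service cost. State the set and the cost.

With exactly 3 open, each delivery zone uses its cheapest among the chosen.
{A, C, D}: Z1→C 5·11=55, Z2→D 6·9=54, Z3→A 3·14=42, Z4→C 2·12=24, Z5→D 5·14=70, Z6→C 2·9=18. Service cost 263.
{C, D, E}: service cost 277
{B, D, E}: service cost 304
Among all 10 size-3 choices, {A, C, D} is lowest.

Choose A, C and D; total service cost 263.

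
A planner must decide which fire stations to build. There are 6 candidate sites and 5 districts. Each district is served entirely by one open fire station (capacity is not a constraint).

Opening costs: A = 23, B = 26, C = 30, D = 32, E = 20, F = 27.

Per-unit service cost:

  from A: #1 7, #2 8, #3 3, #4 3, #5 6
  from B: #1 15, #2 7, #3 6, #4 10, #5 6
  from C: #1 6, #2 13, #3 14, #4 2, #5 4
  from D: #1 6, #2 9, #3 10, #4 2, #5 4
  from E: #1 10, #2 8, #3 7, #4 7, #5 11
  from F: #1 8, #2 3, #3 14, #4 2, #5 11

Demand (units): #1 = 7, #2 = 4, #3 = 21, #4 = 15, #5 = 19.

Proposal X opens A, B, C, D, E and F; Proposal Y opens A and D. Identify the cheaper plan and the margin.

Proposal X: {A, B, C, D, E, F}: #1→C 6·7=42, #2→F 3·4=12, #3→A 3·21=63, #4→C 2·15=30, #5→C 4·19=76. Service 223; fixed 158; total 381.
Proposal Y: {A, D}: #1→D 6·7=42, #2→A 8·4=32, #3→A 3·21=63, #4→D 2·15=30, #5→D 4·19=76. Service 243; fixed 55; total 298.
Difference: |381 − 298| = 83.

Proposal Y is cheaper by 83.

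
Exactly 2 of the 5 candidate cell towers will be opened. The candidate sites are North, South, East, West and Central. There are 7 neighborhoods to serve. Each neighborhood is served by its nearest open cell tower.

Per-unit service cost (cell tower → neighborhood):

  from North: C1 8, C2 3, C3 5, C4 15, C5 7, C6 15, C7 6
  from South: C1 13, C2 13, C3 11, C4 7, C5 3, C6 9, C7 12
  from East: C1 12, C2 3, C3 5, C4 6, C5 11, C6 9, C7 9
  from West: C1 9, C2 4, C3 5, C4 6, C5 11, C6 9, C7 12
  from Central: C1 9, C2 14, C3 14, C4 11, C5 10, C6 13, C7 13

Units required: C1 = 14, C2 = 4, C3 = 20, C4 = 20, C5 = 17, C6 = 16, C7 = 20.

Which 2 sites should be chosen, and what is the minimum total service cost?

With exactly 2 open, each neighborhood uses its cheapest among the chosen.
{North, South}: C1→North 8·14=112, C2→North 3·4=12, C3→North 5·20=100, C4→South 7·20=140, C5→South 3·17=51, C6→South 9·16=144, C7→North 6·20=120. Service cost 679.
{North, East}: service cost 727
{North, West}: service cost 727
Among all 10 size-2 choices, {North, South} is lowest.

Choose North and South; total service cost 679.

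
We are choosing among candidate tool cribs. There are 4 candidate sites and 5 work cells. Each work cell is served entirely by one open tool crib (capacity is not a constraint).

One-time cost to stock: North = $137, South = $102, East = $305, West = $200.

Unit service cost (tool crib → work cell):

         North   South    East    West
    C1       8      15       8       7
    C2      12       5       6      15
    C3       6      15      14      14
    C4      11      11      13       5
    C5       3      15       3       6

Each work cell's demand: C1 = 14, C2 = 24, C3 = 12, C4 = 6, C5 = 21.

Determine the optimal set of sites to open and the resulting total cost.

For any fixed open set, each work cell goes to its cheapest open site; total = fixed + service.
{North, South}: C1→North 8·14=112, C2→South 5·24=120, C3→North 6·12=72, C4→North 11·6=66, C5→North 3·21=63. Service 433; fixed 239; total 672.
{North}: C1→North 8·14=112, C2→North 12·24=288, C3→North 6·12=72, C4→North 11·6=66, C5→North 3·21=63. Service 601; fixed 137; total 738.
{North, South, West}: service 383 + fixed 439 = 822
{North, South, East, West}: C1→West 7·14=98, C2→South 5·24=120, C3→North 6·12=72, C4→West 5·6=30, C5→North 3·21=63. Service 383; fixed 744; total 1127.
(All 15 nonempty subsets were checked; North and South is lowest.)

Open North and South; minimum total cost 672.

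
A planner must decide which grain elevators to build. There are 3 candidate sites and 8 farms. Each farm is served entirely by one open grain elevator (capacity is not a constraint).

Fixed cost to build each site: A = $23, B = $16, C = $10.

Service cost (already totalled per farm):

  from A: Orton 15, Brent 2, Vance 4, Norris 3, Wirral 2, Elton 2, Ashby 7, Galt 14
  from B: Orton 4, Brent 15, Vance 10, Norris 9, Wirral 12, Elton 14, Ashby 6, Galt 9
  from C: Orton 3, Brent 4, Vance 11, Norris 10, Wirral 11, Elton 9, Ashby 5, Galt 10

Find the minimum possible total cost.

Minimum total cost: 64

For any fixed open set, each farm goes to its cheapest open site; total = fixed + service.
{A, C}: Orton→C 3, Brent→A 2, Vance→A 4, Norris→A 3, Wirral→A 2, Elton→A 2, Ashby→C 5, Galt→C 10. Service 31; fixed 33; total 64.
{A, B}: Orton→B 4, Brent→A 2, Vance→A 4, Norris→A 3, Wirral→A 2, Elton→A 2, Ashby→B 6, Galt→B 9. Service 32; fixed 39; total 71.
{A}: service 49 + fixed 23 = 72
{A, B, C}: service 30 + fixed 49 = 79
No other subset beats 64.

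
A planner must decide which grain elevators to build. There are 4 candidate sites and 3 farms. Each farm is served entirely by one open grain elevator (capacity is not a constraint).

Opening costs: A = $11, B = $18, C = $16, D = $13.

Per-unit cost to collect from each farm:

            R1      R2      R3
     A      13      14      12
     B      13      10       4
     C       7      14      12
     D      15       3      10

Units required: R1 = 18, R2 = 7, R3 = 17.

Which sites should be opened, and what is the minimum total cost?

Open B, C and D; minimum total cost 262.

For any fixed open set, each farm goes to its cheapest open site; total = fixed + service.
{B, C, D}: R1→C 7·18=126, R2→D 3·7=21, R3→B 4·17=68. Service 215; fixed 47; total 262.
{A, B, C, D}: R1→C 7·18=126, R2→D 3·7=21, R3→B 4·17=68. Service 215; fixed 58; total 273.
{B, C}: service 264 + fixed 34 = 298
{A}: service 536 + fixed 11 = 547
No other subset beats 262.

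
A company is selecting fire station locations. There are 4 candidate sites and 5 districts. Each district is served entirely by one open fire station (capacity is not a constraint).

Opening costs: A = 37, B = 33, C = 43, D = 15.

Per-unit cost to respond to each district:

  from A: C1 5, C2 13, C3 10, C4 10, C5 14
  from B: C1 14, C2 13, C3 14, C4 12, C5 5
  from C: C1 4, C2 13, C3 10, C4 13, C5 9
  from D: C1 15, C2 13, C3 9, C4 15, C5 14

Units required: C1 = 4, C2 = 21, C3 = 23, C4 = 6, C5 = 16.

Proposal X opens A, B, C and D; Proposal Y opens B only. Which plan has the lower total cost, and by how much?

Proposal X: {A, B, C, D}: C1→C 4·4=16, C2→A 13·21=273, C3→D 9·23=207, C4→A 10·6=60, C5→B 5·16=80. Service 636; fixed 128; total 764.
Proposal Y: {B}: C1→B 14·4=56, C2→B 13·21=273, C3→B 14·23=322, C4→B 12·6=72, C5→B 5·16=80. Service 803; fixed 33; total 836.
Difference: |764 − 836| = 72.

Proposal X is cheaper by 72.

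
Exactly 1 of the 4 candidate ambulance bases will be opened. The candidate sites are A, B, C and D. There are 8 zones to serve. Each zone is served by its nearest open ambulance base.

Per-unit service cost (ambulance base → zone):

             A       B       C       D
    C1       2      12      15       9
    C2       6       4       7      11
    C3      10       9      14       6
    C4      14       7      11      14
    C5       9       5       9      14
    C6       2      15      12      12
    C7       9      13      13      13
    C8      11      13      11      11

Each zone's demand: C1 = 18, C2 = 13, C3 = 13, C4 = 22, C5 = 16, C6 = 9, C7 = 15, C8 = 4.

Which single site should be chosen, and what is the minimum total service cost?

With exactly 1 open, each zone uses its cheapest among the chosen.
{A}: C1→A 2·18=36, C2→A 6·13=78, C3→A 10·13=130, C4→A 14·22=308, C5→A 9·16=144, C6→A 2·9=18, C7→A 9·15=135, C8→A 11·4=44. Service cost 893.
{B}: service cost 1001
{D}: service cost 1262
Among all 4 size-1 choices, {A} is lowest.

Choose A only; total service cost 893.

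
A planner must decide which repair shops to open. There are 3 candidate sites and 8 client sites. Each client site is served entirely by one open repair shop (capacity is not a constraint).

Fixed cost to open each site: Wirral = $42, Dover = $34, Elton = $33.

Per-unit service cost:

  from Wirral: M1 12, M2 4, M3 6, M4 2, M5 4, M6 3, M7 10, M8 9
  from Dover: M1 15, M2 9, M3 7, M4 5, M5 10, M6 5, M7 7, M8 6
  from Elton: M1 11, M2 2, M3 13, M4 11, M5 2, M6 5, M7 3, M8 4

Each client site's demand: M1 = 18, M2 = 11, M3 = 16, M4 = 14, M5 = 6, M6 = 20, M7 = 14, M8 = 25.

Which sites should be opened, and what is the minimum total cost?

Open Wirral and Elton; minimum total cost 633.

For any fixed open set, each client site goes to its cheapest open site; total = fixed + service.
{Wirral, Elton}: M1→Elton 11·18=198, M2→Elton 2·11=22, M3→Wirral 6·16=96, M4→Wirral 2·14=28, M5→Elton 2·6=12, M6→Wirral 3·20=60, M7→Elton 3·14=42, M8→Elton 4·25=100. Service 558; fixed 75; total 633.
{Wirral, Dover, Elton}: service 558 + fixed 109 = 667
{Dover, Elton}: M1→Elton 11·18=198, M2→Elton 2·11=22, M3→Dover 7·16=112, M4→Dover 5·14=70, M5→Elton 2·6=12, M6→Dover 5·20=100, M7→Elton 3·14=42, M8→Elton 4·25=100. Service 656; fixed 67; total 723.
{Elton}: M1→Elton 11·18=198, M2→Elton 2·11=22, M3→Elton 13·16=208, M4→Elton 11·14=154, M5→Elton 2·6=12, M6→Elton 5·20=100, M7→Elton 3·14=42, M8→Elton 4·25=100. Service 836; fixed 33; total 869.
(All 7 nonempty subsets were checked; Wirral and Elton is lowest.)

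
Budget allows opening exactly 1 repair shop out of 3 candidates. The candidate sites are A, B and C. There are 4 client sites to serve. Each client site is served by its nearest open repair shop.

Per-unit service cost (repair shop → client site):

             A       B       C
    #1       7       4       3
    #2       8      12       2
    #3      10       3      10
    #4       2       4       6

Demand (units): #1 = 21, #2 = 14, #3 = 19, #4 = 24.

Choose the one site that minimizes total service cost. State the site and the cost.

With exactly 1 open, each client site uses its cheapest among the chosen.
{B}: #1→B 4·21=84, #2→B 12·14=168, #3→B 3·19=57, #4→B 4·24=96. Service cost 405.
{C}: service cost 425
{A}: service cost 497
Among all 3 size-1 choices, {B} is lowest.

Choose B only; total service cost 405.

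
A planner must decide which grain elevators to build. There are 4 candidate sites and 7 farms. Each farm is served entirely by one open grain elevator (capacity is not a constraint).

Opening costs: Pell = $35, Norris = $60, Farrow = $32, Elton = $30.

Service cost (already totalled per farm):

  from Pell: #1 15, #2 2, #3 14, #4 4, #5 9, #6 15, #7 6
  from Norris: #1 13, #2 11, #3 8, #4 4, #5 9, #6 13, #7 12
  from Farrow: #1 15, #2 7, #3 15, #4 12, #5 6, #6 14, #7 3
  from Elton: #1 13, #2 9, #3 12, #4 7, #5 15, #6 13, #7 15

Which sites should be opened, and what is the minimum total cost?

For any fixed open set, each farm goes to its cheapest open site; total = fixed + service.
{Pell}: #1→Pell 15, #2→Pell 2, #3→Pell 14, #4→Pell 4, #5→Pell 9, #6→Pell 15, #7→Pell 6. Service 65; fixed 35; total 100.
{Farrow}: service 72 + fixed 32 = 104
{Elton}: #1→Elton 13, #2→Elton 9, #3→Elton 12, #4→Elton 7, #5→Elton 15, #6→Elton 13, #7→Elton 15. Service 84; fixed 30; total 114.
{Pell, Norris, Farrow, Elton}: #1→Norris 13, #2→Pell 2, #3→Norris 8, #4→Pell 4, #5→Farrow 6, #6→Norris 13, #7→Farrow 3. Service 49; fixed 157; total 206.
No other subset beats 100.

Open Pell only; minimum total cost 100.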